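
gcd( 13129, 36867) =1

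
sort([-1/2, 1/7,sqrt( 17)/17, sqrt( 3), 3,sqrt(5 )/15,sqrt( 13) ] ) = [-1/2,  1/7,sqrt( 5)/15,sqrt( 17)/17,sqrt( 3 ),3,sqrt( 13)]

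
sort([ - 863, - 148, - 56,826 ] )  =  [-863, - 148, - 56,826]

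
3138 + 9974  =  13112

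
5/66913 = 5/66913 = 0.00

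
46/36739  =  46/36739  =  0.00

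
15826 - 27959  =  -12133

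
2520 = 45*56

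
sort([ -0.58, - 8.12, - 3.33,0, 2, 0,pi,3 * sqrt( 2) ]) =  [ - 8.12, - 3.33, - 0.58, 0, 0,2,pi, 3*sqrt(2)] 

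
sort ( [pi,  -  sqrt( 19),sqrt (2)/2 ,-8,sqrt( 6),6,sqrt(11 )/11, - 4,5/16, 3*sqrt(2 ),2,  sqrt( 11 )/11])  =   [ - 8,-sqrt( 19 ), - 4,sqrt(11)/11, sqrt (11 ) /11,5/16,sqrt( 2)/2,2,sqrt (6 ), pi,3*sqrt ( 2 ),6]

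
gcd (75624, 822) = 822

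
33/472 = 33/472 = 0.07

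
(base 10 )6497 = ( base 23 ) C6B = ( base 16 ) 1961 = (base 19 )HII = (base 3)22220122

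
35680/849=42 + 22/849=42.03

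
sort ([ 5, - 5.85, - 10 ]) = [ - 10, - 5.85, 5]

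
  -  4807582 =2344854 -7152436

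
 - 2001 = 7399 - 9400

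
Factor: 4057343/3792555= 3^( - 3 )*5^(-1)*13^(-1 ) * 2161^(  -  1)*4057343^1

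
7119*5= 35595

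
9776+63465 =73241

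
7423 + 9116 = 16539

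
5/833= 5/833 = 0.01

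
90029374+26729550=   116758924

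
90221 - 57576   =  32645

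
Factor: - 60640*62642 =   -  3798610880 = -  2^6*5^1*379^1*31321^1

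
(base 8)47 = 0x27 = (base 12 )33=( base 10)39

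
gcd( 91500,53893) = 1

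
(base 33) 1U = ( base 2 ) 111111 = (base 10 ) 63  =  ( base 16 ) 3f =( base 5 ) 223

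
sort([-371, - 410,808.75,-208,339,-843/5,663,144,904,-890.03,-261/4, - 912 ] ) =[ - 912, -890.03 , - 410, - 371 , - 208,  -  843/5, - 261/4, 144,339, 663,808.75,904]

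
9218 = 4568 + 4650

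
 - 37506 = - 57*658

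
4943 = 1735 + 3208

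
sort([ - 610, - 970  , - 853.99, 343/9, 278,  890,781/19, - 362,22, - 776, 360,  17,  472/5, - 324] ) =[ - 970, - 853.99, - 776, - 610 ,-362 ,- 324,  17,22, 343/9,781/19,  472/5, 278, 360, 890 ] 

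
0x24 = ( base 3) 1100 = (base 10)36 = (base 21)1F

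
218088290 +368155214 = 586243504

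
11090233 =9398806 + 1691427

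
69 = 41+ 28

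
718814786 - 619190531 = 99624255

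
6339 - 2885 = 3454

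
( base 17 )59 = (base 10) 94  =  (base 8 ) 136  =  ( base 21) 4A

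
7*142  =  994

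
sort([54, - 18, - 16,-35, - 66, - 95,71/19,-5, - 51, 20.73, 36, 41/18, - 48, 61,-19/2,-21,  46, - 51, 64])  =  [ -95,-66,-51,- 51, - 48, - 35, - 21,-18, - 16,-19/2, -5, 41/18, 71/19,20.73,36,46,54, 61, 64 ]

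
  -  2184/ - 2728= 273/341= 0.80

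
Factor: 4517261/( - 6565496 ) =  - 2^( - 3)*7^1 * 92189^1*117241^( - 1 ) =- 645323/937928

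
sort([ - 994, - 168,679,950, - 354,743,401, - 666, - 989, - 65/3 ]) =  [ -994, - 989, - 666,- 354, - 168, - 65/3,401,  679,743,950]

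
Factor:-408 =  -  2^3 * 3^1*17^1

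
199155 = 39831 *5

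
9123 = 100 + 9023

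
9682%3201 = 79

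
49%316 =49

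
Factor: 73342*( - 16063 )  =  -2^1*16063^1*36671^1 = - 1178092546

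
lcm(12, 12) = 12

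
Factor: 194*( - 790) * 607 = - 2^2*5^1*79^1*97^1*607^1= - 93028820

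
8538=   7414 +1124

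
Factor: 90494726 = 2^1 * 7^1  *6463909^1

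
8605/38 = 226 + 17/38 = 226.45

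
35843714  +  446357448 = 482201162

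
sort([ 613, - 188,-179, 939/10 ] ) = [ - 188, - 179,  939/10,613 ]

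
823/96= 823/96 = 8.57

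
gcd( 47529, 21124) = 5281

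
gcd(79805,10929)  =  1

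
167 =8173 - 8006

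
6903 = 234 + 6669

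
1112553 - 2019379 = - 906826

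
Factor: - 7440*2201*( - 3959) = 64830366960 = 2^4*3^1*5^1*31^2 * 37^1*71^1 * 107^1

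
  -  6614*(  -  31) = 205034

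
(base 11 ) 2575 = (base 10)3349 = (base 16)D15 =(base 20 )879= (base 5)101344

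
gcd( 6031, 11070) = 1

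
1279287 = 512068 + 767219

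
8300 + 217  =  8517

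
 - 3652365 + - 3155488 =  - 6807853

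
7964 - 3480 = 4484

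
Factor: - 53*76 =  - 4028 = - 2^2*19^1*53^1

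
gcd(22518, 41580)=54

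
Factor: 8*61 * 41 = 20008 = 2^3*41^1*61^1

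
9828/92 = 2457/23= 106.83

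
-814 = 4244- 5058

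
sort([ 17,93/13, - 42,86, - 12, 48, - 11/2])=[-42,  -  12, - 11/2,  93/13, 17, 48, 86]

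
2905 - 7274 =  - 4369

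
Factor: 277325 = 5^2*11093^1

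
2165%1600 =565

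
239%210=29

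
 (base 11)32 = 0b100011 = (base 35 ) 10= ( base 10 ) 35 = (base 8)43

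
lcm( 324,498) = 26892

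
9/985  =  9/985 = 0.01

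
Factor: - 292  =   - 2^2*73^1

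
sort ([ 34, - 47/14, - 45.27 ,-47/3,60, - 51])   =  [ -51,-45.27, - 47/3, - 47/14, 34,60 ] 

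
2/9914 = 1/4957 = 0.00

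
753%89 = 41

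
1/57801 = 1/57801 = 0.00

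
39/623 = 39/623 = 0.06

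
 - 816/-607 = 1+209/607 = 1.34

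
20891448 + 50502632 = 71394080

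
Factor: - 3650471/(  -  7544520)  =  2^ ( - 3)*3^ ( - 2) * 5^( - 1 ) * 11^1*19^( - 1 )*281^1*1103^ ( - 1)*1181^1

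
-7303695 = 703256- 8006951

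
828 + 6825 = 7653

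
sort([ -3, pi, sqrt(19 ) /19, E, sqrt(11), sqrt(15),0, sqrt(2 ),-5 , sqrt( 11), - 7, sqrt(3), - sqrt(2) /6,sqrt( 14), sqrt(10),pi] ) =[ - 7,-5,-3, - sqrt(2)/6, 0,sqrt( 19) /19,sqrt( 2),sqrt( 3),E, pi,pi, sqrt( 10),sqrt(11 ), sqrt( 11) , sqrt(14),sqrt(15)]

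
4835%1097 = 447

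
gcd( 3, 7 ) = 1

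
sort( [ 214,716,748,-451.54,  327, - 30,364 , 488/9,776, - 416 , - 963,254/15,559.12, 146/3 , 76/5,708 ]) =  [ - 963,  -  451.54, -416,-30 , 76/5,254/15,146/3,488/9,214,  327,364,559.12,708, 716,748,776]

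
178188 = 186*958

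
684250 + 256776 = 941026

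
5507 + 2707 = 8214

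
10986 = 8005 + 2981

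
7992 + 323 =8315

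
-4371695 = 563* (  -  7765 )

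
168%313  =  168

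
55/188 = 55/188 =0.29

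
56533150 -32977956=23555194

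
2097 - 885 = 1212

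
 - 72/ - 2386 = 36/1193 = 0.03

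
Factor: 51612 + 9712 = 2^2*15331^1= 61324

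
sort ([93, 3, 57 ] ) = [3, 57,93]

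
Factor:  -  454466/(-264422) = 227233/132211 = 29^(-1) * 47^( - 1 )*97^( - 1) * 227233^1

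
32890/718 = 16445/359 = 45.81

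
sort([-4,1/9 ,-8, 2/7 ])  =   [-8, - 4, 1/9,2/7]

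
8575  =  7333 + 1242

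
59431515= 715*83121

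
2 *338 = 676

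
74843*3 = 224529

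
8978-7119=1859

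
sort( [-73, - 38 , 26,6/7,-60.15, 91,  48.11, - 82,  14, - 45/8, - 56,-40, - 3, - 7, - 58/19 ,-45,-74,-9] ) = [-82,  -  74, - 73, - 60.15,-56, - 45, - 40,-38,-9 , - 7, - 45/8, - 58/19, - 3, 6/7,14, 26,48.11, 91] 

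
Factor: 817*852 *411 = 2^2 * 3^2*19^1*43^1 * 71^1* 137^1 =286090524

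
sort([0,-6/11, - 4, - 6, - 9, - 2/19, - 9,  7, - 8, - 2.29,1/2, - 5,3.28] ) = [ - 9, - 9 , - 8, - 6, - 5, - 4 ,-2.29, - 6/11, - 2/19,0,1/2 , 3.28, 7 ] 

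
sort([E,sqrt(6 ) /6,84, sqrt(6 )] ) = [ sqrt(6 ) /6,sqrt(6 ), E,84 ]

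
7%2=1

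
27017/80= 337 + 57/80 = 337.71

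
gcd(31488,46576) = 656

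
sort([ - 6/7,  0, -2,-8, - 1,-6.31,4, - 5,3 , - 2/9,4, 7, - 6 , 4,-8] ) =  [ - 8, - 8, - 6.31,-6, -5, - 2, - 1,-6/7,-2/9,0, 3,4, 4, 4,7]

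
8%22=8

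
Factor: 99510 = 2^1 * 3^1 *5^1*31^1 * 107^1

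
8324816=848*9817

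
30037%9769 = 730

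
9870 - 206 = 9664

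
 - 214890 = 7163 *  ( - 30)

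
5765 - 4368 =1397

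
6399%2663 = 1073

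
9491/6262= 9491/6262 = 1.52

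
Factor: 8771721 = 3^1*7^1*199^1 * 2099^1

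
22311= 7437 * 3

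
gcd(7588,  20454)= 14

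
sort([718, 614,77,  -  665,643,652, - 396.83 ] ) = [ - 665, - 396.83,77 , 614,  643, 652,718]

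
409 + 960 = 1369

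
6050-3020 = 3030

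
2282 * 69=157458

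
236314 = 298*793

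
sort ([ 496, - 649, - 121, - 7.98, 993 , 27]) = [ - 649, - 121,  -  7.98,27, 496,  993] 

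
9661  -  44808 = -35147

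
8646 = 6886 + 1760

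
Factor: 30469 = 30469^1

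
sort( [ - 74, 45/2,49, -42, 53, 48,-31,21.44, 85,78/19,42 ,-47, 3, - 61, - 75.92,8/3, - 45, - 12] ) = [ - 75.92,-74, - 61, - 47, - 45,-42, - 31,- 12,8/3, 3, 78/19, 21.44,45/2, 42,48, 49, 53,85]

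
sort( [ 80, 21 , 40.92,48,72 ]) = [ 21, 40.92 , 48, 72,80 ]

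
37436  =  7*5348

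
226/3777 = 226/3777  =  0.06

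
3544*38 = 134672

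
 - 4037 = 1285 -5322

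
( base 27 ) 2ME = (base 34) 1qq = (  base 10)2066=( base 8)4022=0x812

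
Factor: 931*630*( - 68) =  - 2^3*3^2 *5^1 * 7^3*17^1*19^1=-39884040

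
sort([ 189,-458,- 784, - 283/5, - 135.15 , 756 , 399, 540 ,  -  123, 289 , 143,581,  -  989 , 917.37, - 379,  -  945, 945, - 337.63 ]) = [-989,- 945 ,  -  784,- 458 ,  -  379, - 337.63, - 135.15,-123, - 283/5,143,189, 289 , 399 , 540, 581, 756,  917.37,945 ]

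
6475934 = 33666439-27190505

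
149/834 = 149/834=   0.18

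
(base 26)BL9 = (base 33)7B5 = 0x1f37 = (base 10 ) 7991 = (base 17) 1ab1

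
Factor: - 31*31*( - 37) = 31^2*37^1= 35557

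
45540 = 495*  92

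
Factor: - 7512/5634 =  - 4/3 = - 2^2*3^( - 1) 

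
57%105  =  57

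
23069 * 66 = 1522554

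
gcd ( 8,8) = 8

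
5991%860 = 831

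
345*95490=32944050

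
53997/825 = 17999/275 = 65.45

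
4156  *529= 2198524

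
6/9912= 1/1652 = 0.00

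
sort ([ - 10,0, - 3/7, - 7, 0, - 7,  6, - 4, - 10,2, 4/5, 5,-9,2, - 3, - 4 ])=[ - 10,-10, - 9, - 7, - 7, - 4 , - 4,  -  3, - 3/7,0,0,4/5,2, 2,5,  6 ] 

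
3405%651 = 150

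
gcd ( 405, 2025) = 405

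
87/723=29/241 = 0.12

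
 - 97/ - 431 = 97/431 = 0.23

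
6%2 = 0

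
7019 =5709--1310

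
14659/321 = 137/3 = 45.67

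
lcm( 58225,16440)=1397400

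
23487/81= 7829/27 = 289.96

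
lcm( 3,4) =12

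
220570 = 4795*46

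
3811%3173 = 638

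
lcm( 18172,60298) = 1326556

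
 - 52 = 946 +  - 998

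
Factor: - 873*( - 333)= 3^4*37^1*97^1 = 290709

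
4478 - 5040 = -562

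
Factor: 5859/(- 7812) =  - 3/4 = - 2^(-2)*3^1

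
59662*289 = 17242318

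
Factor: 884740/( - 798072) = - 221185/199518 = -2^( - 1 ) * 3^( - 1)*5^1* 11^(  -  1 )*31^1 * 1427^1*3023^( - 1) 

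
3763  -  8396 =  -4633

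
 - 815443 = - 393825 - 421618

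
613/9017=613/9017  =  0.07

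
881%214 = 25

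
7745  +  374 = 8119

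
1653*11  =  18183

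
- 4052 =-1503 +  - 2549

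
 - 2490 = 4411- 6901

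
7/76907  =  7/76907  =  0.00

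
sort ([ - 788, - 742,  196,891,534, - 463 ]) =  [ - 788, - 742, - 463,196 , 534, 891 ]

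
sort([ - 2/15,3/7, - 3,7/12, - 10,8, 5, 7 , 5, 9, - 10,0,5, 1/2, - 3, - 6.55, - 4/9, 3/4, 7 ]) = [ -10,-10,  -  6.55,-3, - 3, - 4/9, - 2/15, 0, 3/7, 1/2,7/12, 3/4, 5,5, 5,7 , 7,8, 9]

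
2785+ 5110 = 7895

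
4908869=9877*497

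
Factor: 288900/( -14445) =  - 20= - 2^2*5^1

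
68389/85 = 804 +49/85 = 804.58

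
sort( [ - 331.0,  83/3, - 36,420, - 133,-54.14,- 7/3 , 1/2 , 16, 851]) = [- 331.0,-133, - 54.14, - 36,- 7/3, 1/2, 16, 83/3,420,  851] 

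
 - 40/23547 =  - 1+23507/23547 = - 0.00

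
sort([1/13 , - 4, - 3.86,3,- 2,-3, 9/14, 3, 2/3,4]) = [ - 4,  -  3.86, -3, - 2,  1/13,9/14 , 2/3,  3,3,4]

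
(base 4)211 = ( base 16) 25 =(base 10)37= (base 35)12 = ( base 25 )1c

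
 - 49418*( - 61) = 3014498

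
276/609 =92/203  =  0.45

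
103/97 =103/97 = 1.06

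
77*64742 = 4985134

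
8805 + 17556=26361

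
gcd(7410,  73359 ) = 741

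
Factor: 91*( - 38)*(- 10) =34580 = 2^2*5^1*7^1 * 13^1*19^1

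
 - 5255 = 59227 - 64482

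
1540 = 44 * 35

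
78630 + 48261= 126891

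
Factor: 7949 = 7949^1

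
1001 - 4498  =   - 3497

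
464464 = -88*( - 5278 )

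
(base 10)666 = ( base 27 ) oi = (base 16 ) 29A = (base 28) NM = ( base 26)pg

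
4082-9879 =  - 5797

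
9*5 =45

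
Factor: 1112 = 2^3*139^1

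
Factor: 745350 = 2^1 * 3^1*5^2*4969^1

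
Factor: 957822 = 2^1 *3^1*61^1* 2617^1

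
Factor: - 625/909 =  - 3^ ( - 2 )*5^4  *101^(-1 )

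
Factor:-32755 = -5^1*6551^1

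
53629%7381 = 1962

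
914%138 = 86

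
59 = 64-5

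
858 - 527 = 331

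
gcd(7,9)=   1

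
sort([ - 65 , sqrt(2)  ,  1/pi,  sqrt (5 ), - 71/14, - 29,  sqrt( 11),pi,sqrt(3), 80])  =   [ - 65, - 29 , - 71/14  ,  1/pi,sqrt ( 2), sqrt( 3 ),sqrt(5),pi, sqrt( 11),  80 ]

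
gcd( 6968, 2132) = 52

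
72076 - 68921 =3155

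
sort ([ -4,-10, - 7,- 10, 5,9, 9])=[ - 10,  -  10 , - 7, - 4, 5,9,9]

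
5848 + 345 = 6193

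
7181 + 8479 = 15660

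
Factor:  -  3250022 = -2^1*257^1 * 6323^1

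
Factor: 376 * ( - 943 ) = -2^3*23^1*41^1 * 47^1 = - 354568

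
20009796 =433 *46212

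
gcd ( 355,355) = 355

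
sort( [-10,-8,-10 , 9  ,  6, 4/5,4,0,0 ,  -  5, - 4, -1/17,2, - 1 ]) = [-10, - 10, -8, - 5, -4,-1, - 1/17,0, 0,4/5,2, 4,6,9 ]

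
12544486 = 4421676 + 8122810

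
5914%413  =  132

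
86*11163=960018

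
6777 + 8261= 15038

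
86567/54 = 1603 + 5/54 = 1603.09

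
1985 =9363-7378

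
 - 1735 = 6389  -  8124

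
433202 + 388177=821379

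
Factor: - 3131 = -31^1 * 101^1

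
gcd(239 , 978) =1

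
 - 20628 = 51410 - 72038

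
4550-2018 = 2532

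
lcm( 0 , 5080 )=0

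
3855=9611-5756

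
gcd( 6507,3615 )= 723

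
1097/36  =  1097/36   =  30.47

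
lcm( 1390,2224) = 11120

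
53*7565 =400945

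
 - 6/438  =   - 1/73=-0.01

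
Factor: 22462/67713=2^1*3^(-1)*11^1*1021^1 * 22571^( - 1) 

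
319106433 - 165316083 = 153790350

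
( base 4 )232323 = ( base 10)3003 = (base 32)2tr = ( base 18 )94f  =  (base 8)5673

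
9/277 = 9/277  =  0.03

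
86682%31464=23754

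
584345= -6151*( - 95)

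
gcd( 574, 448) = 14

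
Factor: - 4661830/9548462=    - 2330915/4774231 = - 5^1*7^(-1) * 11^ (-1 )*62003^(-1 )*466183^1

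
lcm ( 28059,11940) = 561180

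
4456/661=4456/661 = 6.74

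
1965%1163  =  802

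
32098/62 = 16049/31  =  517.71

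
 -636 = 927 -1563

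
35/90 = 7/18  =  0.39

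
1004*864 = 867456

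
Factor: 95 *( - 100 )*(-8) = 2^5*5^3*19^1 = 76000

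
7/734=7/734 = 0.01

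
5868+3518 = 9386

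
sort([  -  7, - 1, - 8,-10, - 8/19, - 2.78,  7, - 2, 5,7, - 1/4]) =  [ - 10,-8, - 7,-2.78,  -  2,-1,- 8/19, - 1/4 , 5, 7,7]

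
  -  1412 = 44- 1456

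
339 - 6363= - 6024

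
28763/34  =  28763/34 = 845.97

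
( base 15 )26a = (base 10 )550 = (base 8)1046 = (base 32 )H6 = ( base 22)130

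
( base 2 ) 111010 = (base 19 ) 31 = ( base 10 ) 58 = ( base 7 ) 112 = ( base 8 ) 72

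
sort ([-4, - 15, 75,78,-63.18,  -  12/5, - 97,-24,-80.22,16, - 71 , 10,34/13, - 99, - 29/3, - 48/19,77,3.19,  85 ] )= [ - 99, - 97,-80.22,  -  71,-63.18, - 24,-15, - 29/3,-4, - 48/19, - 12/5,34/13,3.19,10,16,75,77, 78,85 ] 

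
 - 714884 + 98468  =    -  616416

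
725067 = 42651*17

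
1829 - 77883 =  - 76054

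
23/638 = 23/638 = 0.04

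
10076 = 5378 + 4698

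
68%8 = 4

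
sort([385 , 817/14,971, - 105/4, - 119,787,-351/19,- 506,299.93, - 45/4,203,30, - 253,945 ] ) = [  -  506, - 253, - 119 , - 105/4,-351/19, - 45/4,30,817/14 , 203, 299.93, 385,787,945, 971 ] 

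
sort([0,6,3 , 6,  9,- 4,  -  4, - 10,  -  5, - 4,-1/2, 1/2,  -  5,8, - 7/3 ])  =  [ - 10, - 5,  -  5, - 4,  -  4,-4, - 7/3,-1/2,0,1/2, 3,6,6 , 8,9] 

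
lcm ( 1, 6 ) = 6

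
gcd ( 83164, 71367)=1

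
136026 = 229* 594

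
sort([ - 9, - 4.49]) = [-9, - 4.49]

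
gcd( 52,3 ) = 1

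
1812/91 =1812/91  =  19.91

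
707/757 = 707/757 =0.93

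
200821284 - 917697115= - 716875831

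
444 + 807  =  1251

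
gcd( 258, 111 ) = 3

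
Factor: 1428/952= 3/2 =2^( - 1)*3^1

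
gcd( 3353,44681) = 7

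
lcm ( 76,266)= 532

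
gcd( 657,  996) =3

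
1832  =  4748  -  2916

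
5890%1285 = 750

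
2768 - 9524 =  - 6756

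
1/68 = 1/68 = 0.01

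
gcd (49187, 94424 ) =1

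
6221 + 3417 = 9638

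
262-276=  - 14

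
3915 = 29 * 135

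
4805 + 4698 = 9503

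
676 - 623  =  53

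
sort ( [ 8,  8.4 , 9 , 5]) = [5,8,8.4 , 9]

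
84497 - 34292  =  50205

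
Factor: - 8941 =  - 8941^1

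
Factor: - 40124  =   - 2^2*7^1 * 1433^1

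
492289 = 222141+270148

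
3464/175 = 3464/175 = 19.79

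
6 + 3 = 9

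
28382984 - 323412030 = -295029046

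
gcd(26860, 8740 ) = 20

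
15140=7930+7210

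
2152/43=50 + 2/43 =50.05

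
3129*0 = 0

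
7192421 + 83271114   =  90463535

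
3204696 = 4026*796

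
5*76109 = 380545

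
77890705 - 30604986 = 47285719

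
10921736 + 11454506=22376242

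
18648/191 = 18648/191 = 97.63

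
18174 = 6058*3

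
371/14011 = 371/14011  =  0.03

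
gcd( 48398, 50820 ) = 14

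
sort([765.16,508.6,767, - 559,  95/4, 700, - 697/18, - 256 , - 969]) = [  -  969, - 559, - 256 , - 697/18, 95/4,  508.6, 700, 765.16, 767]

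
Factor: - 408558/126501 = - 914/283 = -2^1 * 283^( - 1 )*457^1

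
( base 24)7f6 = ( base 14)1862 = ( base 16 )112e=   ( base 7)15552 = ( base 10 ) 4398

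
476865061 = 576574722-99709661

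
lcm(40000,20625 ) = 1320000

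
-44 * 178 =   -  7832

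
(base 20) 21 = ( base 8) 51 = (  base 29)1c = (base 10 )41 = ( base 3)1112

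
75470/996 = 37735/498=75.77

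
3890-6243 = -2353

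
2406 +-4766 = -2360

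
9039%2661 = 1056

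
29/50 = 29/50 = 0.58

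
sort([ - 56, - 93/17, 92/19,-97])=[ - 97, - 56, - 93/17, 92/19 ]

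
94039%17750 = 5289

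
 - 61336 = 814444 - 875780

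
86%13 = 8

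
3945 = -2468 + 6413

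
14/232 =7/116 = 0.06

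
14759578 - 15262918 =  - 503340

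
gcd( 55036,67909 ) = 1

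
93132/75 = 31044/25 = 1241.76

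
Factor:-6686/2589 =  - 2^1* 3^(-1)*863^(-1)*3343^1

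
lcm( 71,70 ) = 4970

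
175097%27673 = 9059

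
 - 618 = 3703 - 4321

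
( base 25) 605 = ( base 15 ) 11A5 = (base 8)7253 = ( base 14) 1523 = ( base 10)3755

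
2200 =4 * 550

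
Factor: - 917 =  - 7^1*131^1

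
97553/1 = 97553 = 97553.00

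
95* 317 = 30115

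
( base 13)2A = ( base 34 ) 12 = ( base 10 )36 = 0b100100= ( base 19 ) 1H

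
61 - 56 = 5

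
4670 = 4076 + 594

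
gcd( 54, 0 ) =54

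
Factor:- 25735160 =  - 2^3*5^1*11^1*23^1*2543^1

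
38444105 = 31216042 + 7228063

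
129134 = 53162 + 75972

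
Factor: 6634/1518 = 3^( - 1 )*11^( - 1) * 23^( - 1) * 31^1*107^1  =  3317/759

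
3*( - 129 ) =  - 387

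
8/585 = 8/585 = 0.01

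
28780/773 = 37 + 179/773 = 37.23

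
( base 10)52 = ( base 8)64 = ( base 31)1L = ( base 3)1221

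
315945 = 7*45135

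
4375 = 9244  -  4869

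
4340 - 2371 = 1969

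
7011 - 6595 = 416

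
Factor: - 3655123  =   - 677^1*5399^1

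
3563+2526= 6089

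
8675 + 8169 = 16844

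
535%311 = 224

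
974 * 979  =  953546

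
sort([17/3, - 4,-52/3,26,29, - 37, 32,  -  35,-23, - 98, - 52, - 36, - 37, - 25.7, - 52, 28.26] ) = [ - 98, - 52, - 52,-37, - 37 , - 36, - 35,  -  25.7,- 23,-52/3, - 4, 17/3,26, 28.26, 29,32 ] 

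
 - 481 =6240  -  6721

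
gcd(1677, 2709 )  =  129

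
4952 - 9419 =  -4467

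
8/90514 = 4/45257 = 0.00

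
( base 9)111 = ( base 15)61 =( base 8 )133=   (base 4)1123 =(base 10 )91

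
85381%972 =817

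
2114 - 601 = 1513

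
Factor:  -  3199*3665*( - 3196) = 2^2*5^1*7^1*17^1*47^1*457^1*733^1 = 37470974660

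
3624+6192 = 9816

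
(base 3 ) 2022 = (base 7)116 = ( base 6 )142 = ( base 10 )62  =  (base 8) 76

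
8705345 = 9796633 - 1091288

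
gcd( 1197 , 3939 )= 3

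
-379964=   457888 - 837852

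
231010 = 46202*5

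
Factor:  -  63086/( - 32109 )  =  2^1*3^( - 1) *7^( - 1)*11^(-1)*139^( - 1)*31543^1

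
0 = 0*1392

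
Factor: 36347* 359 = 13048573 = 19^1*359^1*1913^1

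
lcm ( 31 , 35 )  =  1085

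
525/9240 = 5/88 = 0.06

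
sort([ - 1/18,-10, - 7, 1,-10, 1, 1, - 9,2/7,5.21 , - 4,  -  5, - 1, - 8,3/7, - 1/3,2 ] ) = [ - 10, - 10,  -  9, - 8, - 7, - 5,  -  4, - 1,  -  1/3, - 1/18,2/7,3/7, 1,1, 1,  2,  5.21] 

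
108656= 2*54328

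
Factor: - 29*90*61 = - 2^1*3^2*5^1 * 29^1*61^1=- 159210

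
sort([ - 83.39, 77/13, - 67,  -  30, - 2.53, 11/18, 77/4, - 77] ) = [- 83.39, - 77, - 67, - 30, - 2.53,11/18,  77/13, 77/4]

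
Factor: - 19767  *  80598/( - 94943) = 2^1*3^2*7^1*11^1 * 19^( - 1) * 101^1*263^( - 1)*599^1  =  83851614/4997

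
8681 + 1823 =10504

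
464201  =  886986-422785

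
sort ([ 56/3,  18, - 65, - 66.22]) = [ - 66.22, - 65,  18, 56/3] 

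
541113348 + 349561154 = 890674502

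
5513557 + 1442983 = 6956540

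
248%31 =0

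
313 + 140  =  453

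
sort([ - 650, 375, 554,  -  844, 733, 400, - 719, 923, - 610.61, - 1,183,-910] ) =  [ - 910, - 844 , - 719, - 650, - 610.61, - 1, 183, 375, 400, 554,733, 923]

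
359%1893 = 359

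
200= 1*200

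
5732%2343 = 1046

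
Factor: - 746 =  - 2^1*  373^1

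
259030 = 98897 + 160133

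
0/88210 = 0= 0.00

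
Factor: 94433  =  94433^1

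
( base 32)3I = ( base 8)162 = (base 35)39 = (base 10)114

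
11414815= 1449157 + 9965658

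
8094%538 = 24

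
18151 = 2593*7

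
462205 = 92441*5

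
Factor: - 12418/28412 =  - 6209/14206=-2^(- 1) * 7^1*887^1* 7103^( - 1 ) 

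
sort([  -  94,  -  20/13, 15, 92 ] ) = [ - 94, - 20/13,15,92]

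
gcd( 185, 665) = 5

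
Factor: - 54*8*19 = - 8208 = -2^4*3^3*19^1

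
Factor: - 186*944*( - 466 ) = 81822144 = 2^6 * 3^1*31^1*59^1*233^1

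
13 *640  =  8320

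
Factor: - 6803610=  - 2^1 * 3^1*5^1 * 11^1 * 53^1 * 389^1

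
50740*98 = 4972520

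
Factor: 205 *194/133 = 2^1*5^1 * 7^ ( -1)*19^(-1 )*41^1*97^1 = 39770/133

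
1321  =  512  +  809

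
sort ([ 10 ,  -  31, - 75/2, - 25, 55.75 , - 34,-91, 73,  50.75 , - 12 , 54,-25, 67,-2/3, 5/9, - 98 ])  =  [-98, - 91,- 75/2, -34,-31, - 25,- 25, - 12,  -  2/3,5/9,  10, 50.75,  54,55.75, 67, 73]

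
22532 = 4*5633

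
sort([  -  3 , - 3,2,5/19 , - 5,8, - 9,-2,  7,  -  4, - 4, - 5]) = [ - 9,  -  5, - 5, - 4 , - 4,-3, -3, -2,5/19  ,  2 , 7 , 8 ]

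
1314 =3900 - 2586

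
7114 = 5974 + 1140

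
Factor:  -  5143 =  - 37^1*139^1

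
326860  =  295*1108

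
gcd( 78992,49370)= 9874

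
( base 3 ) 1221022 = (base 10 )1412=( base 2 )10110000100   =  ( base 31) 1EH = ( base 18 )468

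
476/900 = 119/225  =  0.53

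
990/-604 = -2 + 109/302 = - 1.64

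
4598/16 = 2299/8 = 287.38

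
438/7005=146/2335= 0.06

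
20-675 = -655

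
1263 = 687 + 576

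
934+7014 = 7948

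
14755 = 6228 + 8527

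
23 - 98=- 75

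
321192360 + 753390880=1074583240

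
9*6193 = 55737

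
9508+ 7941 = 17449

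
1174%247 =186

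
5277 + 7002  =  12279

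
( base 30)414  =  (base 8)7062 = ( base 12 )212A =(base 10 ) 3634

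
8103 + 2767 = 10870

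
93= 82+11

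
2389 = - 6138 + 8527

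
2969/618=2969/618 = 4.80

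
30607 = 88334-57727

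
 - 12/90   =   - 1 +13/15 = -0.13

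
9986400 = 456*21900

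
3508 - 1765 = 1743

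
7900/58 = 3950/29 = 136.21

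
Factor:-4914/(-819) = 6 = 2^1* 3^1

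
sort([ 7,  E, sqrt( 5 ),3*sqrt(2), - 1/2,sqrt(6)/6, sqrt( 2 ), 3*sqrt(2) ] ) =[ - 1/2, sqrt( 6 ) /6,  sqrt(2) , sqrt( 5), E, 3*sqrt( 2),3*sqrt( 2), 7]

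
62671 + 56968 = 119639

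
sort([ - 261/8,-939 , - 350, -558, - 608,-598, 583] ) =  [ - 939,-608,-598, - 558,-350,-261/8, 583]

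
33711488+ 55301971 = 89013459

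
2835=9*315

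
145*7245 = 1050525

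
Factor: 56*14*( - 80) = -2^8* 5^1* 7^2 = - 62720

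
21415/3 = 7138 + 1/3 = 7138.33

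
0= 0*88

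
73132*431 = 31519892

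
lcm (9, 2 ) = 18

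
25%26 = 25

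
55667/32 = 55667/32 = 1739.59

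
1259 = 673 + 586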